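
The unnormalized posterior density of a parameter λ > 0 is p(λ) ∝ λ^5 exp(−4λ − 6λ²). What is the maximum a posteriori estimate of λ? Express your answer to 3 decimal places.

ℓ'(λ) = 5/λ − 4 − 12λ. Setting this to zero and multiplying by λ: 12λ² + 4λ − 5 = 0.
λ = (−4 + √(4² + 4·12·5)) / (2·12) = (−4 + √256) / 24 = (−4 + 16)/24 = 1/2.
ℓ''(λ) = −5/λ² − 12 < 0, confirming a maximum.

λ̂_MAP = 0.500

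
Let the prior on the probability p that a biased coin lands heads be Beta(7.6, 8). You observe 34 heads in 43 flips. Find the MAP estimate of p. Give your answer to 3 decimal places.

p̂_MAP = 0.717

Prior: Beta(7.6, 8).
Data: 34 successes in 43 trials. The binomial likelihood contributes p^34(1−p)^9, so the posterior is Beta(7.6+34, 8+9) = Beta(41.6, 17).
For Beta(a, b) with a, b > 1 the mode is (a−1)/(a+b−2) = 40.6/56.6 ≈ 0.717.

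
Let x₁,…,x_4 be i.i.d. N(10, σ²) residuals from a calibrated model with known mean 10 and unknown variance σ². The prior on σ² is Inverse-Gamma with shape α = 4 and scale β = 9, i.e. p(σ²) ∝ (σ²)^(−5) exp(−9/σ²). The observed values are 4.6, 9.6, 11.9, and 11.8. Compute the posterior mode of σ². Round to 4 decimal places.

Sum of squared deviations about the known mean: SS = (4.6−10)² + (9.6−10)² + (11.9−10)² + (11.8−10)² = 36.17.
The Normal likelihood contributes (σ²)^(−n/2) exp(−SS/(2σ²)), so the posterior is Inverse-Gamma(α + n/2, β + SS/2) = Inverse-Gamma(6, 27.085).
The mode of Inverse-Gamma(a, b) is b/(a+1) = 27.085/7 ≈ 3.8693.

σ̂²_MAP = 3.8693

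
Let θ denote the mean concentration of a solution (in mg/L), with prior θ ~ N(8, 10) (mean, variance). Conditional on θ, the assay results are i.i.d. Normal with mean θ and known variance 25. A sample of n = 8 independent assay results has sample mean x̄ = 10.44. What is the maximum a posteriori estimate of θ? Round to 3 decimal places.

n = 8, x̄ = 10.44.
For a Normal prior and Normal likelihood with known variance, the posterior is Normal; its mode equals its mean, the precision-weighted average.
Prior precision 1/σ₀² = 1/10 = 0.1; data precision n/σ² = 8/25 = 0.32.
θ̂ = (0.1·8 + 0.32·10.44) / (0.1 + 0.32) = 4.1408/0.42 = 5176/525 ≈ 9.859.

θ̂_MAP = 9.859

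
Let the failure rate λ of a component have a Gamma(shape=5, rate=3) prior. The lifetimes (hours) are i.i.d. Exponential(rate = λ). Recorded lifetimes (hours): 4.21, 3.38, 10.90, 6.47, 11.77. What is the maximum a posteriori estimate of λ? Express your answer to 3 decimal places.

λ̂_MAP = 0.227

The Exponential(rate=λ) likelihood is ∝ λ^n e^(−λΣtᵢ). Here n = 5 and Σtᵢ = 4.21 + 3.38 + 10.90 + 6.47 + 11.77 = 36.73.
Posterior ∝ λ^4e^(−3λ) · λ^5e^(−36.73λ) = λ^9e^(−39.73λ), i.e. Gamma(10, 39.73).
Mode = (a−1)/b = 9/39.73 ≈ 0.227.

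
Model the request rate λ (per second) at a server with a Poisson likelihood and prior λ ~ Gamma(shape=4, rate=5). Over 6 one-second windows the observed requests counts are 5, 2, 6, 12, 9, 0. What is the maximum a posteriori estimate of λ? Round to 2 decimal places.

λ̂_MAP = 3.36

Σxᵢ = 5+2+6+12+9+0 = 34, with n = 6.
Posterior ∝ λ^3e^(−5λ) · λ^34e^(−6λ) = λ^37e^(−11λ), i.e. Gamma(shape=38, rate=11).
The mode of a Gamma(a, b) with a ≥ 1 (shape–rate) is (a−1)/b = 37/11 ≈ 3.36.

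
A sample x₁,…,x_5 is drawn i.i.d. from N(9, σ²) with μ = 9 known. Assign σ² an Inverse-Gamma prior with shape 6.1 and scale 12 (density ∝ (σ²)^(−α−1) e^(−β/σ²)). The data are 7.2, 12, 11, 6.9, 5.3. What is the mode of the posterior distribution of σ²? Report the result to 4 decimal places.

Sum of squared deviations about the known mean: SS = (7.2−9)² + (12−9)² + (11−9)² + (6.9−9)² + (5.3−9)² = 34.34.
The Normal likelihood contributes (σ²)^(−n/2) exp(−SS/(2σ²)), so the posterior is Inverse-Gamma(α + n/2, β + SS/2) = Inverse-Gamma(8.6, 29.17).
The mode of Inverse-Gamma(a, b) is b/(a+1) = 29.17/9.6 ≈ 3.0385.

σ̂²_MAP = 3.0385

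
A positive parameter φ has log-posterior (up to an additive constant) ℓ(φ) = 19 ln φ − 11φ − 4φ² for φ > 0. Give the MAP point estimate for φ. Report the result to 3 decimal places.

φ̂_MAP = 1.000

ℓ'(φ) = 19/φ − 11 − 8φ. Setting this to zero and multiplying by φ: 8φ² + 11φ − 19 = 0.
φ = (−11 + √(11² + 4·8·19)) / (2·8) = (−11 + √729) / 16 = (−11 + 27)/16 = 1.
ℓ''(φ) = −19/φ² − 8 < 0, confirming a maximum.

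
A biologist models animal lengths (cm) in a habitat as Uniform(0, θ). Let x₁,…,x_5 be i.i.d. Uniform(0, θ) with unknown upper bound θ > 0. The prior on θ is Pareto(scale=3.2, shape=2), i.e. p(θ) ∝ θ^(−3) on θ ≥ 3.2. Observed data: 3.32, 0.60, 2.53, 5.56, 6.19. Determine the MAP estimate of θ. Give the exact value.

θ̂_MAP = 6.19

The Uniform(0, θ) likelihood is θ^(−n) for θ ≥ max(xᵢ), zero otherwise. Here max(xᵢ) = 6.19.
Posterior ∝ θ^(−3) · θ^(−5) = θ^(−8) on θ ≥ max(3.2, 6.19) = 6.19.
This density is strictly decreasing in θ, so the posterior mode lies at the lower boundary of the support.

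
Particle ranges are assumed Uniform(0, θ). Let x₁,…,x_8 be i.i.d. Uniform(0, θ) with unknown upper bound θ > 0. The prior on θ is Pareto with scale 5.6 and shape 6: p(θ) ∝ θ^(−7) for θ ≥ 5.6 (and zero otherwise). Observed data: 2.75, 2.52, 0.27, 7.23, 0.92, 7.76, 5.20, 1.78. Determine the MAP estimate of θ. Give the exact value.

θ̂_MAP = 7.76

The Uniform(0, θ) likelihood is θ^(−n) for θ ≥ max(xᵢ), zero otherwise. Here max(xᵢ) = 7.76.
Posterior ∝ θ^(−7) · θ^(−8) = θ^(−15) on θ ≥ max(5.6, 7.76) = 7.76.
This density is strictly decreasing in θ, so the posterior mode lies at the lower boundary of the support.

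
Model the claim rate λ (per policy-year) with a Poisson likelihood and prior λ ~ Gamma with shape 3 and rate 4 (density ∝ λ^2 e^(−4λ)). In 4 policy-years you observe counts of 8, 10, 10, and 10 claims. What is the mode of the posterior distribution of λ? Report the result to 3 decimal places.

λ̂_MAP = 5.000

Σxᵢ = 8+10+10+10 = 38, with n = 4.
Posterior ∝ λ^2e^(−4λ) · λ^38e^(−4λ) = λ^40e^(−8λ), i.e. Gamma(shape=41, rate=8).
The mode of a Gamma(a, b) with a ≥ 1 (shape–rate) is (a−1)/b = 40/8 ≈ 5.000.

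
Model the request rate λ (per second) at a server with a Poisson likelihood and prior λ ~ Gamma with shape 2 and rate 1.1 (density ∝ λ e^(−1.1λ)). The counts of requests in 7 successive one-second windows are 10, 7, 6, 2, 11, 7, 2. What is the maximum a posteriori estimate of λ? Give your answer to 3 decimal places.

Σxᵢ = 10+7+6+2+11+7+2 = 45, with n = 7.
Posterior ∝ λe^(−1.1λ) · λ^45e^(−7λ) = λ^46e^(−8.1λ), i.e. Gamma(shape=47, rate=8.1).
The mode of a Gamma(a, b) with a ≥ 1 (shape–rate) is (a−1)/b = 46/8.1 ≈ 5.679.

λ̂_MAP = 5.679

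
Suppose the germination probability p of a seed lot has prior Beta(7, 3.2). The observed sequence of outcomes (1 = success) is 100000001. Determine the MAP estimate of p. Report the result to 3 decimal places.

Prior: Beta(7, 3.2).
Data: 2 successes in 9 trials (from the sequence). The binomial likelihood contributes p^2(1−p)^7, so the posterior is Beta(7+2, 3.2+7) = Beta(9, 10.2).
For Beta(a, b) with a, b > 1 the mode is (a−1)/(a+b−2) = 8/17.2 ≈ 0.465.

p̂_MAP = 0.465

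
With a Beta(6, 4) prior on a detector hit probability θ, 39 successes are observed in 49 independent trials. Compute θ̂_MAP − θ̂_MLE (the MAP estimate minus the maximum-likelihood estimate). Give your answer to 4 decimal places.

Posterior is Beta(45, 14); MAP = (45−1)/(59−2) = 44/57 ≈ 0.77193.
MLE ignores the prior: θ̂_MLE = k/n = 39/49 ≈ 0.79592.
Difference = 44/57 − 39/49 = -67/2793 ≈ -0.0240.

MAP − MLE = -0.0240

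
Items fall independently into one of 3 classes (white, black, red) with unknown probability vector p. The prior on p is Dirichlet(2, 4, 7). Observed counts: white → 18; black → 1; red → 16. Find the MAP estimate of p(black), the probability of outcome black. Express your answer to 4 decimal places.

The posterior is Dirichlet(αᵢ + nᵢ) = Dirichlet(20, 5, 23).
For a Dirichlet(a₁,…,a_K) with all aᵢ > 1, the mode has j-th component (aⱼ − 1)/(Σaᵢ − K).
Here Σaᵢ = 48 and K = 3, so p(black) = (5 − 1)/(48 − 3) = 4/45 ≈ 0.0889.

MAP estimate of p(black) = 0.0889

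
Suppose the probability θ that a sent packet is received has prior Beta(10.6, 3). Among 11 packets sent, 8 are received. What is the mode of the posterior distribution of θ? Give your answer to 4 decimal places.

Prior: Beta(10.6, 3).
Data: 8 successes in 11 trials. The binomial likelihood contributes θ^8(1−θ)^3, so the posterior is Beta(10.6+8, 3+3) = Beta(18.6, 6).
For Beta(a, b) with a, b > 1 the mode is (a−1)/(a+b−2) = 17.6/22.6 ≈ 0.7788.

θ̂_MAP = 0.7788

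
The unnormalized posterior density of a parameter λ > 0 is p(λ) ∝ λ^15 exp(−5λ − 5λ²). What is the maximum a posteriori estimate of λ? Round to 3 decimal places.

ℓ'(λ) = 15/λ − 5 − 10λ. Setting this to zero and multiplying by λ: 10λ² + 5λ − 15 = 0.
λ = (−5 + √(5² + 4·10·15)) / (2·10) = (−5 + √625) / 20 = (−5 + 25)/20 = 1.
ℓ''(λ) = −15/λ² − 10 < 0, confirming a maximum.

λ̂_MAP = 1.000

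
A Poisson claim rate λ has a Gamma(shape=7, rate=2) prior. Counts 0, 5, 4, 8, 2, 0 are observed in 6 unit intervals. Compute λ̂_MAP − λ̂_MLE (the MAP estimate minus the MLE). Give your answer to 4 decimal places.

Σxᵢ = 19. Posterior is Gamma(26, 8); MAP = (26−1)/8 = 25/8 ≈ 3.12500.
MLE = x̄ = 19/6 ≈ 3.16667.
Difference = 25/8 − 19/6 = -1/24 ≈ -0.0417.

MAP − MLE = -0.0417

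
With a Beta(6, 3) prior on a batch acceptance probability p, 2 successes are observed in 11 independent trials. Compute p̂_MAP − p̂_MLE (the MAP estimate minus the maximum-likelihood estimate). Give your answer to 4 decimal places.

Posterior is Beta(8, 12); MAP = (8−1)/(20−2) = 7/18 ≈ 0.38889.
MLE ignores the prior: p̂_MLE = k/n = 2/11 ≈ 0.18182.
Difference = 7/18 − 2/11 = 41/198 ≈ 0.2071.

MAP − MLE = 0.2071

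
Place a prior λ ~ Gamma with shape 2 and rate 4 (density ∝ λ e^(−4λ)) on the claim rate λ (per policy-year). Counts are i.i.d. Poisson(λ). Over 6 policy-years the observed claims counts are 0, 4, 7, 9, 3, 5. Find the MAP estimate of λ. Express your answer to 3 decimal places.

λ̂_MAP = 2.900

Σxᵢ = 0+4+7+9+3+5 = 28, with n = 6.
Posterior ∝ λe^(−4λ) · λ^28e^(−6λ) = λ^29e^(−10λ), i.e. Gamma(shape=30, rate=10).
The mode of a Gamma(a, b) with a ≥ 1 (shape–rate) is (a−1)/b = 29/10 ≈ 2.900.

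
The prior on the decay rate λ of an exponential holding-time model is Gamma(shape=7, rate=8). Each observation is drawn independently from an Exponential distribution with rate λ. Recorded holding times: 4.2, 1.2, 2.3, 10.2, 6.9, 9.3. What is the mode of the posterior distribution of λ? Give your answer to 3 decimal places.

The Exponential(rate=λ) likelihood is ∝ λ^n e^(−λΣtᵢ). Here n = 6 and Σtᵢ = 4.2 + 1.2 + 2.3 + 10.2 + 6.9 + 9.3 = 34.1.
Posterior ∝ λ^6e^(−8λ) · λ^6e^(−34.1λ) = λ^12e^(−42.1λ), i.e. Gamma(13, 42.1).
Mode = (a−1)/b = 12/42.1 ≈ 0.285.

λ̂_MAP = 0.285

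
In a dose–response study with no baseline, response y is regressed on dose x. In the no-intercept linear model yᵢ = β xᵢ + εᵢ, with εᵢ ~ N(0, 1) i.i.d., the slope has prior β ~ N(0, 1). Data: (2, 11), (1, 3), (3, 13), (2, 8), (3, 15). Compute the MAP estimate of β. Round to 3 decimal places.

log p(β | y) = −Σ(yᵢ − βxᵢ)²/(2·1) − β²/(2·1) + const.
Setting the derivative to zero: Σxᵢ(yᵢ − βxᵢ)/1 − β/1 = 0, so β = Σxᵢyᵢ / (Σxᵢ² + σ²/τ²).
Σxᵢyᵢ = 2·11 + 1·3 + 3·13 + 2·8 + 3·15 = 125; Σxᵢ² = 27; σ²/τ² = 1.
β̂_MAP = 125 / (27 + 1) = 125/28 ≈ 4.464.

β̂_MAP = 4.464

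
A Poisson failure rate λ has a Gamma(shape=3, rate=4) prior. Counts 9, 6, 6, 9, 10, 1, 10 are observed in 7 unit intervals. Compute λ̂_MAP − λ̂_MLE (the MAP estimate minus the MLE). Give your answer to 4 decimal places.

Σxᵢ = 51. Posterior is Gamma(54, 11); MAP = (54−1)/11 = 53/11 ≈ 4.81818.
MLE = x̄ = 51/7 ≈ 7.28571.
Difference = 53/11 − 51/7 = -190/77 ≈ -2.4675.

MAP − MLE = -2.4675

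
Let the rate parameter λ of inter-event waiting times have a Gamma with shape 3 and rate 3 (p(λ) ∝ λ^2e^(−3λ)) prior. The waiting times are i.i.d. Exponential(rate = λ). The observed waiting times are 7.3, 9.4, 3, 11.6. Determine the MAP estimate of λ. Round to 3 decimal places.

The Exponential(rate=λ) likelihood is ∝ λ^n e^(−λΣtᵢ). Here n = 4 and Σtᵢ = 7.3 + 9.4 + 3 + 11.6 = 31.3.
Posterior ∝ λ^2e^(−3λ) · λ^4e^(−31.3λ) = λ^6e^(−34.3λ), i.e. Gamma(7, 34.3).
Mode = (a−1)/b = 6/34.3 ≈ 0.175.

λ̂_MAP = 0.175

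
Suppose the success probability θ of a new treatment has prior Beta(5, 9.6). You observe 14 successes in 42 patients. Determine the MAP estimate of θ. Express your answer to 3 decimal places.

Prior: Beta(5, 9.6).
Data: 14 successes in 42 trials. The binomial likelihood contributes θ^14(1−θ)^28, so the posterior is Beta(5+14, 9.6+28) = Beta(19, 37.6).
For Beta(a, b) with a, b > 1 the mode is (a−1)/(a+b−2) = 18/54.6 ≈ 0.330.

θ̂_MAP = 0.330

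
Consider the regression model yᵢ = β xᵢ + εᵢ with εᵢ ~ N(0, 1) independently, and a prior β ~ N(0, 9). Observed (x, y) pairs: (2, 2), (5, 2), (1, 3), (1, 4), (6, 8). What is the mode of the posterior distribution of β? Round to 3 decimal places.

β̂_MAP = 1.028

log p(β | y) = −Σ(yᵢ − βxᵢ)²/(2·1) − β²/(2·9) + const.
Setting the derivative to zero: Σxᵢ(yᵢ − βxᵢ)/1 − β/9 = 0, so β = Σxᵢyᵢ / (Σxᵢ² + σ²/τ²).
Σxᵢyᵢ = 2·2 + 5·2 + 1·3 + 1·4 + 6·8 = 69; Σxᵢ² = 67; σ²/τ² = 1/9.
β̂_MAP = 69 / (67 + 1/9) = 69/(604/9) = 621/604 ≈ 1.028.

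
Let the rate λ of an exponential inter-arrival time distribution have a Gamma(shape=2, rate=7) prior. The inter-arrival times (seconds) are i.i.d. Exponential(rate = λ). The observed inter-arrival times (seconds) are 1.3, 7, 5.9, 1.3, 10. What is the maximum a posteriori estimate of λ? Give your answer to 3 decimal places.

The Exponential(rate=λ) likelihood is ∝ λ^n e^(−λΣtᵢ). Here n = 5 and Σtᵢ = 1.3 + 7 + 5.9 + 1.3 + 10 = 25.5.
Posterior ∝ λe^(−7λ) · λ^5e^(−25.5λ) = λ^6e^(−32.5λ), i.e. Gamma(7, 32.5).
Mode = (a−1)/b = 6/32.5 ≈ 0.185.

λ̂_MAP = 0.185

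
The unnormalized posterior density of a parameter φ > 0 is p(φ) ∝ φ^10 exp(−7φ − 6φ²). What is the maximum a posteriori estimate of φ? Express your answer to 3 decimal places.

ℓ'(φ) = 10/φ − 7 − 12φ. Setting this to zero and multiplying by φ: 12φ² + 7φ − 10 = 0.
φ = (−7 + √(7² + 4·12·10)) / (2·12) = (−7 + √529) / 24 = (−7 + 23)/24 = 2/3.
ℓ''(φ) = −10/φ² − 12 < 0, confirming a maximum.

φ̂_MAP = 0.667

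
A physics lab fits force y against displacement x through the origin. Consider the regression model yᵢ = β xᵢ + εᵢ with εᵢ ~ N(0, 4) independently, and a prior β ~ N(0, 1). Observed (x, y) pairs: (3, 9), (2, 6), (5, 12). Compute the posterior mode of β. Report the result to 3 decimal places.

β̂_MAP = 2.357

log p(β | y) = −Σ(yᵢ − βxᵢ)²/(2·4) − β²/(2·1) + const.
Setting the derivative to zero: Σxᵢ(yᵢ − βxᵢ)/4 − β/1 = 0, so β = Σxᵢyᵢ / (Σxᵢ² + σ²/τ²).
Σxᵢyᵢ = 3·9 + 2·6 + 5·12 = 99; Σxᵢ² = 38; σ²/τ² = 4.
β̂_MAP = 99 / (38 + 4) = 99/42 ≈ 2.357.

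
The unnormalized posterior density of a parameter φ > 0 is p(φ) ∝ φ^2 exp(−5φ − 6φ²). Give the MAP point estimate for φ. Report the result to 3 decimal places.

φ̂_MAP = 0.250

ℓ'(φ) = 2/φ − 5 − 12φ. Setting this to zero and multiplying by φ: 12φ² + 5φ − 2 = 0.
φ = (−5 + √(5² + 4·12·2)) / (2·12) = (−5 + √121) / 24 = (−5 + 11)/24 = 1/4.
ℓ''(φ) = −2/φ² − 12 < 0, confirming a maximum.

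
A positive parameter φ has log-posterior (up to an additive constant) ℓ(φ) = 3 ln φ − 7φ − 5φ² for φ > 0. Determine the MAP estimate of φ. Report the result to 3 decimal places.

ℓ'(φ) = 3/φ − 7 − 10φ. Setting this to zero and multiplying by φ: 10φ² + 7φ − 3 = 0.
φ = (−7 + √(7² + 4·10·3)) / (2·10) = (−7 + √169) / 20 = (−7 + 13)/20 = 3/10.
ℓ''(φ) = −3/φ² − 10 < 0, confirming a maximum.

φ̂_MAP = 0.300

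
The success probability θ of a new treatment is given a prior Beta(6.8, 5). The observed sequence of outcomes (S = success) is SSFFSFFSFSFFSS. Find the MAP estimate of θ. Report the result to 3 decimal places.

Prior: Beta(6.8, 5).
Data: 7 successes in 14 trials (from the sequence). The binomial likelihood contributes θ^7(1−θ)^7, so the posterior is Beta(6.8+7, 5+7) = Beta(13.8, 12).
For Beta(a, b) with a, b > 1 the mode is (a−1)/(a+b−2) = 12.8/23.8 ≈ 0.538.

θ̂_MAP = 0.538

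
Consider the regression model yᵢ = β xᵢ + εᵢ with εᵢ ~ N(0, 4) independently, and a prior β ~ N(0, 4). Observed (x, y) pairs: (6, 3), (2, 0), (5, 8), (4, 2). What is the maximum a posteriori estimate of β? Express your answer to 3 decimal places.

log p(β | y) = −Σ(yᵢ − βxᵢ)²/(2·4) − β²/(2·4) + const.
Setting the derivative to zero: Σxᵢ(yᵢ − βxᵢ)/4 − β/4 = 0, so β = Σxᵢyᵢ / (Σxᵢ² + σ²/τ²).
Σxᵢyᵢ = 6·3 + 2·0 + 5·8 + 4·2 = 66; Σxᵢ² = 81; σ²/τ² = 1.
β̂_MAP = 66 / (81 + 1) = 66/82 ≈ 0.805.

β̂_MAP = 0.805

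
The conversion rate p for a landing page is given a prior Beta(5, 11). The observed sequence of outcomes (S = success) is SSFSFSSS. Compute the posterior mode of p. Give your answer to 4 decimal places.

Prior: Beta(5, 11).
Data: 6 successes in 8 trials (from the sequence). The binomial likelihood contributes p^6(1−p)^2, so the posterior is Beta(5+6, 11+2) = Beta(11, 13).
For Beta(a, b) with a, b > 1 the mode is (a−1)/(a+b−2) = 10/22 ≈ 0.4545.

p̂_MAP = 0.4545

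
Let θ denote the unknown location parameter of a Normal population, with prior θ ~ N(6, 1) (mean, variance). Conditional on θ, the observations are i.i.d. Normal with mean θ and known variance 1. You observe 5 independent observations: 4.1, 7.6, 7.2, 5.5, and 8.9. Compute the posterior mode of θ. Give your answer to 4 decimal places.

n = 5; x̄ = (4.1 + 7.6 + 7.2 + 5.5 + 8.9)/5 = 33.3/5 = 6.66.
For a Normal prior and Normal likelihood with known variance, the posterior is Normal; its mode equals its mean, the precision-weighted average.
Prior precision 1/σ₀² = 1/1 = 1; data precision n/σ² = 5/1 = 5.
θ̂ = (1·6 + 5·6.66) / (1 + 5) = 39.3/6 = 6.5500.

θ̂_MAP = 6.5500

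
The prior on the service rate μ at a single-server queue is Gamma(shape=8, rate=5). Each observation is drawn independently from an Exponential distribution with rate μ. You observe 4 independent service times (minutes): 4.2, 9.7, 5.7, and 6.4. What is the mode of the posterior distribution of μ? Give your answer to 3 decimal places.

The Exponential(rate=μ) likelihood is ∝ μ^n e^(−μΣtᵢ). Here n = 4 and Σtᵢ = 4.2 + 9.7 + 5.7 + 6.4 = 26.
Posterior ∝ μ^7e^(−5μ) · μ^4e^(−26μ) = μ^11e^(−31μ), i.e. Gamma(12, 31).
Mode = (a−1)/b = 11/31 ≈ 0.355.

μ̂_MAP = 0.355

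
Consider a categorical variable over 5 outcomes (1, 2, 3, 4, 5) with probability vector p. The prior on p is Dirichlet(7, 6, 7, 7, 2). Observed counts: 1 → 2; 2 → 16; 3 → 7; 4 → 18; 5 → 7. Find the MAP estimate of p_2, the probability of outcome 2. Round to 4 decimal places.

The posterior is Dirichlet(αᵢ + nᵢ) = Dirichlet(9, 22, 14, 25, 9).
For a Dirichlet(a₁,…,a_K) with all aᵢ > 1, the mode has j-th component (aⱼ − 1)/(Σaᵢ − K).
Here Σaᵢ = 79 and K = 5, so p_2 = (22 − 1)/(79 − 5) = 21/74 ≈ 0.2838.

MAP estimate: 0.2838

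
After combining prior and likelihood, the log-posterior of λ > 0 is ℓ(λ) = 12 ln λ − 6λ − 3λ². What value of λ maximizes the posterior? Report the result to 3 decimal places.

ℓ'(λ) = 12/λ − 6 − 6λ. Setting this to zero and multiplying by λ: 6λ² + 6λ − 12 = 0.
λ = (−6 + √(6² + 4·6·12)) / (2·6) = (−6 + √324) / 12 = (−6 + 18)/12 = 1.
ℓ''(λ) = −12/λ² − 6 < 0, confirming a maximum.

λ̂_MAP = 1.000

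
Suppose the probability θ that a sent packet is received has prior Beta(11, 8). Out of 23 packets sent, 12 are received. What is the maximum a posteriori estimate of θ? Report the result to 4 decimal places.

Prior: Beta(11, 8).
Data: 12 successes in 23 trials. The binomial likelihood contributes θ^12(1−θ)^11, so the posterior is Beta(11+12, 8+11) = Beta(23, 19).
For Beta(a, b) with a, b > 1 the mode is (a−1)/(a+b−2) = 22/40 ≈ 0.5500.

θ̂_MAP = 0.5500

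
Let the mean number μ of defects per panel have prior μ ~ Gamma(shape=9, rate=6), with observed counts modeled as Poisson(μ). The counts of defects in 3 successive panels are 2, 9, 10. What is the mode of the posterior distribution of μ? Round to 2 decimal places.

Σxᵢ = 2+9+10 = 21, with n = 3.
Posterior ∝ μ^8e^(−6μ) · μ^21e^(−3μ) = μ^29e^(−9μ), i.e. Gamma(shape=30, rate=9).
The mode of a Gamma(a, b) with a ≥ 1 (shape–rate) is (a−1)/b = 29/9 ≈ 3.22.

μ̂_MAP = 3.22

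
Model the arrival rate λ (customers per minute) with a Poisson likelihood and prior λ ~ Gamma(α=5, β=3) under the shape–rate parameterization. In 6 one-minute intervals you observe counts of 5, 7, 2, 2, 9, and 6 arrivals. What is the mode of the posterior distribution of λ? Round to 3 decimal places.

λ̂_MAP = 3.889

Σxᵢ = 5+7+2+2+9+6 = 31, with n = 6.
Posterior ∝ λ^4e^(−3λ) · λ^31e^(−6λ) = λ^35e^(−9λ), i.e. Gamma(shape=36, rate=9).
The mode of a Gamma(a, b) with a ≥ 1 (shape–rate) is (a−1)/b = 35/9 ≈ 3.889.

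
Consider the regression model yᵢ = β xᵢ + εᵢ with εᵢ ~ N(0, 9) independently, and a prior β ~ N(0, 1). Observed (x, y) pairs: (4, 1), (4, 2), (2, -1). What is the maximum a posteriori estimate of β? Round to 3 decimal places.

log p(β | y) = −Σ(yᵢ − βxᵢ)²/(2·9) − β²/(2·1) + const.
Setting the derivative to zero: Σxᵢ(yᵢ − βxᵢ)/9 − β/1 = 0, so β = Σxᵢyᵢ / (Σxᵢ² + σ²/τ²).
Σxᵢyᵢ = 4·1 + 4·2 + 2·(-1) = 10; Σxᵢ² = 36; σ²/τ² = 9.
β̂_MAP = 10 / (36 + 9) = 10/45 ≈ 0.222.

β̂_MAP = 0.222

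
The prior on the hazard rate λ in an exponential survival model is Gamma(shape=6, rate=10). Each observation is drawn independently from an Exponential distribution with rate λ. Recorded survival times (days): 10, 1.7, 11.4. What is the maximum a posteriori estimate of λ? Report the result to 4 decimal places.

λ̂_MAP = 0.2417

The Exponential(rate=λ) likelihood is ∝ λ^n e^(−λΣtᵢ). Here n = 3 and Σtᵢ = 10 + 1.7 + 11.4 = 23.1.
Posterior ∝ λ^5e^(−10λ) · λ^3e^(−23.1λ) = λ^8e^(−33.1λ), i.e. Gamma(9, 33.1).
Mode = (a−1)/b = 8/33.1 ≈ 0.2417.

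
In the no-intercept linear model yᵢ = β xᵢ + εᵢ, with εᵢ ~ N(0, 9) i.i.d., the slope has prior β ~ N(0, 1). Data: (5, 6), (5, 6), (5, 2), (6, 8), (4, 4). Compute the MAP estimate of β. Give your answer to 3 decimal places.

log p(β | y) = −Σ(yᵢ − βxᵢ)²/(2·9) − β²/(2·1) + const.
Setting the derivative to zero: Σxᵢ(yᵢ − βxᵢ)/9 − β/1 = 0, so β = Σxᵢyᵢ / (Σxᵢ² + σ²/τ²).
Σxᵢyᵢ = 5·6 + 5·6 + 5·2 + 6·8 + 4·4 = 134; Σxᵢ² = 127; σ²/τ² = 9.
β̂_MAP = 134 / (127 + 9) = 134/136 ≈ 0.985.

β̂_MAP = 0.985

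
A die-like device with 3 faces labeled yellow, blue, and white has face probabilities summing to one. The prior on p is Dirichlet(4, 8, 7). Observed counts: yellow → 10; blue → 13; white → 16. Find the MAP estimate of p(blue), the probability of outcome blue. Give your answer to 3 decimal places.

The posterior is Dirichlet(αᵢ + nᵢ) = Dirichlet(14, 21, 23).
For a Dirichlet(a₁,…,a_K) with all aᵢ > 1, the mode has j-th component (aⱼ − 1)/(Σaᵢ − K).
Here Σaᵢ = 58 and K = 3, so p(blue) = (21 − 1)/(58 − 3) = 20/55 ≈ 0.364.

MAP estimate of p(blue) = 0.364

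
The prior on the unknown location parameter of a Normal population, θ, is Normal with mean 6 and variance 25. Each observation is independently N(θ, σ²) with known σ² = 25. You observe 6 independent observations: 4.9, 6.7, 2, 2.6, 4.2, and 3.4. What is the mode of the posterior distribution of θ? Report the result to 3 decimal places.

θ̂_MAP = 4.257

n = 6; x̄ = (4.9 + 6.7 + 2 + 2.6 + 4.2 + 3.4)/6 = 23.8/6 = 119/30 ≈ 3.9667.
For a Normal prior and Normal likelihood with known variance, the posterior is Normal; its mode equals its mean, the precision-weighted average.
Prior precision 1/σ₀² = 1/25 = 0.04; data precision n/σ² = 6/25 = 0.24.
θ̂ = (0.04·6 + 0.24·(119/30)) / (0.04 + 0.24) = 1.192/0.28 = 149/35 ≈ 4.257.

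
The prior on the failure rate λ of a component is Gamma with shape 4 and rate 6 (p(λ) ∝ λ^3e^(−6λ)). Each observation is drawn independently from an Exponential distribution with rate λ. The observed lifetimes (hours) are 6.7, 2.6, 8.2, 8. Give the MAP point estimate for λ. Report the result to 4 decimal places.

λ̂_MAP = 0.2222

The Exponential(rate=λ) likelihood is ∝ λ^n e^(−λΣtᵢ). Here n = 4 and Σtᵢ = 6.7 + 2.6 + 8.2 + 8 = 25.5.
Posterior ∝ λ^3e^(−6λ) · λ^4e^(−25.5λ) = λ^7e^(−31.5λ), i.e. Gamma(8, 31.5).
Mode = (a−1)/b = 7/31.5 ≈ 0.2222.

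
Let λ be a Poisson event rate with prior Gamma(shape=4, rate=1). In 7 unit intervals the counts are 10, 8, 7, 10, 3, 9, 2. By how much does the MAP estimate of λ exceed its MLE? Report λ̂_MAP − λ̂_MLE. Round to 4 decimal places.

MAP − MLE = -0.5000

Σxᵢ = 49. Posterior is Gamma(53, 8); MAP = (53−1)/8 = 52/8 ≈ 6.50000.
MLE = x̄ = 49/7 ≈ 7.00000.
Difference = 52/8 − 49/7 = -1/2 ≈ -0.5000.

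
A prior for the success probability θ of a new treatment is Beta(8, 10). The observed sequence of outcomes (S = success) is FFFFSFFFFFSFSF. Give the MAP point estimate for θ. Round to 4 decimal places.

Prior: Beta(8, 10).
Data: 3 successes in 14 trials (from the sequence). The binomial likelihood contributes θ^3(1−θ)^11, so the posterior is Beta(8+3, 10+11) = Beta(11, 21).
For Beta(a, b) with a, b > 1 the mode is (a−1)/(a+b−2) = 10/30 ≈ 0.3333.

θ̂_MAP = 0.3333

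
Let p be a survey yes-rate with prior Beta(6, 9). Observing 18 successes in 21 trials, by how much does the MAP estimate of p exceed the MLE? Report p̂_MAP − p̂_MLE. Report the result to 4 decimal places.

MAP − MLE = -0.1807

Posterior is Beta(24, 12); MAP = (24−1)/(36−2) = 23/34 ≈ 0.67647.
MLE ignores the prior: p̂_MLE = k/n = 18/21 ≈ 0.85714.
Difference = 23/34 − 18/21 = -43/238 ≈ -0.1807.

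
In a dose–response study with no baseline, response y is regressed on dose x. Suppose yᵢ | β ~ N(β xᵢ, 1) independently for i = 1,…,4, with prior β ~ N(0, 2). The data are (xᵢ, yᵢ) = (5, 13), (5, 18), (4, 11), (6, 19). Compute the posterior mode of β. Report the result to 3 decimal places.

β̂_MAP = 3.054

log p(β | y) = −Σ(yᵢ − βxᵢ)²/(2·1) − β²/(2·2) + const.
Setting the derivative to zero: Σxᵢ(yᵢ − βxᵢ)/1 − β/2 = 0, so β = Σxᵢyᵢ / (Σxᵢ² + σ²/τ²).
Σxᵢyᵢ = 5·13 + 5·18 + 4·11 + 6·19 = 313; Σxᵢ² = 102; σ²/τ² = 0.5.
β̂_MAP = 313 / (102 + 0.5) = 313/102.5 ≈ 3.054.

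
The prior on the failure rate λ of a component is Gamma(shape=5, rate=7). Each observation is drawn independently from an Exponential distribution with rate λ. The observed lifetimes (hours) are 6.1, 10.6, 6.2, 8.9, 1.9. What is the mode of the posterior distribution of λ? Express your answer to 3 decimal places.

The Exponential(rate=λ) likelihood is ∝ λ^n e^(−λΣtᵢ). Here n = 5 and Σtᵢ = 6.1 + 10.6 + 6.2 + 8.9 + 1.9 = 33.7.
Posterior ∝ λ^4e^(−7λ) · λ^5e^(−33.7λ) = λ^9e^(−40.7λ), i.e. Gamma(10, 40.7).
Mode = (a−1)/b = 9/40.7 ≈ 0.221.

λ̂_MAP = 0.221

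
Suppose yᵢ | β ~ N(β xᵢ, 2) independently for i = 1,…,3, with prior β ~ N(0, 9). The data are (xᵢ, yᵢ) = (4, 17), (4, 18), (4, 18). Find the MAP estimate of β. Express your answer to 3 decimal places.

β̂_MAP = 4.396

log p(β | y) = −Σ(yᵢ − βxᵢ)²/(2·2) − β²/(2·9) + const.
Setting the derivative to zero: Σxᵢ(yᵢ − βxᵢ)/2 − β/9 = 0, so β = Σxᵢyᵢ / (Σxᵢ² + σ²/τ²).
Σxᵢyᵢ = 4·17 + 4·18 + 4·18 = 212; Σxᵢ² = 48; σ²/τ² = 2/9.
β̂_MAP = 212 / (48 + 2/9) = 212/(434/9) = 954/217 ≈ 4.396.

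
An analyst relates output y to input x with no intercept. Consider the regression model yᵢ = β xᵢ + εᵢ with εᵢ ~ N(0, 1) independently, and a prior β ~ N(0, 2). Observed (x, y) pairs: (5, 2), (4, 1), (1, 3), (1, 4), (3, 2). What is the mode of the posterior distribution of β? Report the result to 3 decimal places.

log p(β | y) = −Σ(yᵢ − βxᵢ)²/(2·1) − β²/(2·2) + const.
Setting the derivative to zero: Σxᵢ(yᵢ − βxᵢ)/1 − β/2 = 0, so β = Σxᵢyᵢ / (Σxᵢ² + σ²/τ²).
Σxᵢyᵢ = 5·2 + 4·1 + 1·3 + 1·4 + 3·2 = 27; Σxᵢ² = 52; σ²/τ² = 0.5.
β̂_MAP = 27 / (52 + 0.5) = 27/52.5 ≈ 0.514.

β̂_MAP = 0.514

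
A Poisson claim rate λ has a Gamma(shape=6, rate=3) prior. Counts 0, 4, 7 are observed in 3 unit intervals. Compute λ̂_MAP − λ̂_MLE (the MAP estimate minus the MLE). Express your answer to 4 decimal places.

Σxᵢ = 11. Posterior is Gamma(17, 6); MAP = (17−1)/6 = 16/6 ≈ 2.66667.
MLE = x̄ = 11/3 ≈ 3.66667.
Difference = 16/6 − 11/3 = -1 ≈ -1.0000.

MAP − MLE = -1.0000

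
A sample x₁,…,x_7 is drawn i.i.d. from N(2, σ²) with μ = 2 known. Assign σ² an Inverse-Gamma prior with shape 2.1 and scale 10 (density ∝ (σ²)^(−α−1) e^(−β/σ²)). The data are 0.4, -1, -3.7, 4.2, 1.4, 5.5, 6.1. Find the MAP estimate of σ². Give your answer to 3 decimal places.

Sum of squared deviations about the known mean: SS = (0.4−2)² + (-1−2)² + (-3.7−2)² + (4.2−2)² + (1.4−2)² + (5.5−2)² + (6.1−2)² = 78.31.
The Normal likelihood contributes (σ²)^(−n/2) exp(−SS/(2σ²)), so the posterior is Inverse-Gamma(α + n/2, β + SS/2) = Inverse-Gamma(5.6, 49.155).
The mode of Inverse-Gamma(a, b) is b/(a+1) = 49.155/6.6 ≈ 7.448.

σ̂²_MAP = 7.448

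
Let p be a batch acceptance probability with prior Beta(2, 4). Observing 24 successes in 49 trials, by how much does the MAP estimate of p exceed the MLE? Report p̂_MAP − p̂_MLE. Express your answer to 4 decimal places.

MAP − MLE = -0.0181

Posterior is Beta(26, 29); MAP = (26−1)/(55−2) = 25/53 ≈ 0.47170.
MLE ignores the prior: p̂_MLE = k/n = 24/49 ≈ 0.48980.
Difference = 25/53 − 24/49 = -47/2597 ≈ -0.0181.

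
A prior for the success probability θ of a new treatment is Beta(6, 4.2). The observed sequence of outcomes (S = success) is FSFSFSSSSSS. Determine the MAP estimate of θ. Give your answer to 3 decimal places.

θ̂_MAP = 0.677

Prior: Beta(6, 4.2).
Data: 8 successes in 11 trials (from the sequence). The binomial likelihood contributes θ^8(1−θ)^3, so the posterior is Beta(6+8, 4.2+3) = Beta(14, 7.2).
For Beta(a, b) with a, b > 1 the mode is (a−1)/(a+b−2) = 13/19.2 ≈ 0.677.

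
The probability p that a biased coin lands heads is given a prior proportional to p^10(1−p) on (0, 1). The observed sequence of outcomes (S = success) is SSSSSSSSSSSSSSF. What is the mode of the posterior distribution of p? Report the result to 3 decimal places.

p̂_MAP = 0.923

The prior density ∝ p^10(1−p)^1 is the kernel of Beta(11, 2).
Data: 14 successes in 15 trials (from the sequence). The binomial likelihood contributes p^14(1−p)^1, so the posterior is Beta(11+14, 2+1) = Beta(25, 3).
For Beta(a, b) with a, b > 1 the mode is (a−1)/(a+b−2) = 24/26 ≈ 0.923.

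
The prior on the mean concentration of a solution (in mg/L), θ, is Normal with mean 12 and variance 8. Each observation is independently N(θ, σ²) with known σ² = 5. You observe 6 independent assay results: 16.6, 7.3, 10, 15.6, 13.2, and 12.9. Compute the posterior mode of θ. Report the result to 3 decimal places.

θ̂_MAP = 12.543

n = 6; x̄ = (16.6 + 7.3 + 10 + 15.6 + 13.2 + 12.9)/6 = 75.6/6 = 12.6.
For a Normal prior and Normal likelihood with known variance, the posterior is Normal; its mode equals its mean, the precision-weighted average.
Prior precision 1/σ₀² = 1/8 = 0.125; data precision n/σ² = 6/5 = 1.2.
θ̂ = (0.125·12 + 1.2·12.6) / (0.125 + 1.2) = 16.62/1.325 = 3324/265 ≈ 12.543.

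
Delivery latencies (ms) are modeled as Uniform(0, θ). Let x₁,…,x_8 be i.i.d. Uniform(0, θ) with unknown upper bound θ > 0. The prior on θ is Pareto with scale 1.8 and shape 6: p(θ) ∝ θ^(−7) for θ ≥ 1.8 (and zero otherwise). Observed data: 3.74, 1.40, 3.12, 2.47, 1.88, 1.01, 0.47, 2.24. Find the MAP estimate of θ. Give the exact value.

θ̂_MAP = 3.74

The Uniform(0, θ) likelihood is θ^(−n) for θ ≥ max(xᵢ), zero otherwise. Here max(xᵢ) = 3.74.
Posterior ∝ θ^(−7) · θ^(−8) = θ^(−15) on θ ≥ max(1.8, 3.74) = 3.74.
This density is strictly decreasing in θ, so the posterior mode lies at the lower boundary of the support.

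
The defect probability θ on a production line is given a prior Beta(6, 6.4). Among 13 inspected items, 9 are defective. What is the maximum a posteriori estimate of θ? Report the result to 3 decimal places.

θ̂_MAP = 0.598

Prior: Beta(6, 6.4).
Data: 9 successes in 13 trials. The binomial likelihood contributes θ^9(1−θ)^4, so the posterior is Beta(6+9, 6.4+4) = Beta(15, 10.4).
For Beta(a, b) with a, b > 1 the mode is (a−1)/(a+b−2) = 14/23.4 ≈ 0.598.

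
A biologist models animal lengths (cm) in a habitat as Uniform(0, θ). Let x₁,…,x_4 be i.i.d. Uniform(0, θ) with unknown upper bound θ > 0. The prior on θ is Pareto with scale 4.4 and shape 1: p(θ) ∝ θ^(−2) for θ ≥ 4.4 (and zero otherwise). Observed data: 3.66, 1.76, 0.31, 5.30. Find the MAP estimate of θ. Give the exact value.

θ̂_MAP = 5.30

The Uniform(0, θ) likelihood is θ^(−n) for θ ≥ max(xᵢ), zero otherwise. Here max(xᵢ) = 5.30.
Posterior ∝ θ^(−2) · θ^(−4) = θ^(−6) on θ ≥ max(4.4, 5.30) = 5.30.
This density is strictly decreasing in θ, so the posterior mode lies at the lower boundary of the support.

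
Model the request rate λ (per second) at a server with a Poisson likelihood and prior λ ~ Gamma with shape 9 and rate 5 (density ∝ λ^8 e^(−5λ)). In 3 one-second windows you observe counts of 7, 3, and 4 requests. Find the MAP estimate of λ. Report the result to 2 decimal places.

Σxᵢ = 7+3+4 = 14, with n = 3.
Posterior ∝ λ^8e^(−5λ) · λ^14e^(−3λ) = λ^22e^(−8λ), i.e. Gamma(shape=23, rate=8).
The mode of a Gamma(a, b) with a ≥ 1 (shape–rate) is (a−1)/b = 22/8 ≈ 2.75.

λ̂_MAP = 2.75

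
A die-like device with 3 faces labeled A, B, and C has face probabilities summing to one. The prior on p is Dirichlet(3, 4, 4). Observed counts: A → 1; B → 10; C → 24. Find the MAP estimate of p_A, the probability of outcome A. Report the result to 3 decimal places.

MAP estimate of p_A = 0.070

The posterior is Dirichlet(αᵢ + nᵢ) = Dirichlet(4, 14, 28).
For a Dirichlet(a₁,…,a_K) with all aᵢ > 1, the mode has j-th component (aⱼ − 1)/(Σaᵢ − K).
Here Σaᵢ = 46 and K = 3, so p_A = (4 − 1)/(46 − 3) = 3/43 ≈ 0.070.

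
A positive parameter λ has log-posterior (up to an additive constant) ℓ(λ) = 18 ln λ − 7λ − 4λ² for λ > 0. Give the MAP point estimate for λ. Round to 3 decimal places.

ℓ'(λ) = 18/λ − 7 − 8λ. Setting this to zero and multiplying by λ: 8λ² + 7λ − 18 = 0.
λ = (−7 + √(7² + 4·8·18)) / (2·8) = (−7 + √625) / 16 = (−7 + 25)/16 = 9/8.
ℓ''(λ) = −18/λ² − 8 < 0, confirming a maximum.

λ̂_MAP = 1.125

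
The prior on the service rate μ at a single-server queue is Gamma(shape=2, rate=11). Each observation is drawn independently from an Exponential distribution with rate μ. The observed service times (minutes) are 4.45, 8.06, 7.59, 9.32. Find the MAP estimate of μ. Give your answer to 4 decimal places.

μ̂_MAP = 0.1237

The Exponential(rate=μ) likelihood is ∝ μ^n e^(−μΣtᵢ). Here n = 4 and Σtᵢ = 4.45 + 8.06 + 7.59 + 9.32 = 29.42.
Posterior ∝ μe^(−11μ) · μ^4e^(−29.42μ) = μ^5e^(−40.42μ), i.e. Gamma(6, 40.42).
Mode = (a−1)/b = 5/40.42 ≈ 0.1237.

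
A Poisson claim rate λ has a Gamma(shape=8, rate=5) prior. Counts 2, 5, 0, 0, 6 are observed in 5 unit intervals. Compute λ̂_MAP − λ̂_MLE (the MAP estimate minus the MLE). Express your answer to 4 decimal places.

Σxᵢ = 13. Posterior is Gamma(21, 10); MAP = (21−1)/10 = 20/10 ≈ 2.00000.
MLE = x̄ = 13/5 ≈ 2.60000.
Difference = 20/10 − 13/5 = -3/5 ≈ -0.6000.

MAP − MLE = -0.6000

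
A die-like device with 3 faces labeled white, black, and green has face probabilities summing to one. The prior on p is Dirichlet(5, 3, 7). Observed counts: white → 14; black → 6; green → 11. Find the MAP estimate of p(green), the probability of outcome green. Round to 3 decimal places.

The posterior is Dirichlet(αᵢ + nᵢ) = Dirichlet(19, 9, 18).
For a Dirichlet(a₁,…,a_K) with all aᵢ > 1, the mode has j-th component (aⱼ − 1)/(Σaᵢ − K).
Here Σaᵢ = 46 and K = 3, so p(green) = (18 − 1)/(46 − 3) = 17/43 ≈ 0.395.

MAP estimate of p(green) = 0.395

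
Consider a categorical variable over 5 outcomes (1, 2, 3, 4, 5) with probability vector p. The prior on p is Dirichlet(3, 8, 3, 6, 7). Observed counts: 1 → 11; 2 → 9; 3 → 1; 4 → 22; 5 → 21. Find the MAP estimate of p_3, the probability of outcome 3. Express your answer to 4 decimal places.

MAP estimate: 0.0349

The posterior is Dirichlet(αᵢ + nᵢ) = Dirichlet(14, 17, 4, 28, 28).
For a Dirichlet(a₁,…,a_K) with all aᵢ > 1, the mode has j-th component (aⱼ − 1)/(Σaᵢ − K).
Here Σaᵢ = 91 and K = 5, so p_3 = (4 − 1)/(91 − 5) = 3/86 ≈ 0.0349.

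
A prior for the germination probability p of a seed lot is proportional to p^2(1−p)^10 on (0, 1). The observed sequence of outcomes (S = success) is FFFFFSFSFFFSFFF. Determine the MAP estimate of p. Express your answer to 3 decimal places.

p̂_MAP = 0.185

The prior density ∝ p^2(1−p)^10 is the kernel of Beta(3, 11).
Data: 3 successes in 15 trials (from the sequence). The binomial likelihood contributes p^3(1−p)^12, so the posterior is Beta(3+3, 11+12) = Beta(6, 23).
For Beta(a, b) with a, b > 1 the mode is (a−1)/(a+b−2) = 5/27 ≈ 0.185.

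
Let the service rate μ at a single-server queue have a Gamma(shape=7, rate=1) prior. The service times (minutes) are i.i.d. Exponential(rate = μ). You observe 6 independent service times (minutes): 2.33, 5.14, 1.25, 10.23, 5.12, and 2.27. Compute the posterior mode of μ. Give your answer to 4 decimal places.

μ̂_MAP = 0.4389

The Exponential(rate=μ) likelihood is ∝ μ^n e^(−μΣtᵢ). Here n = 6 and Σtᵢ = 2.33 + 5.14 + 1.25 + 10.23 + 5.12 + 2.27 = 26.34.
Posterior ∝ μ^6e^(−1μ) · μ^6e^(−26.34μ) = μ^12e^(−27.34μ), i.e. Gamma(13, 27.34).
Mode = (a−1)/b = 12/27.34 ≈ 0.4389.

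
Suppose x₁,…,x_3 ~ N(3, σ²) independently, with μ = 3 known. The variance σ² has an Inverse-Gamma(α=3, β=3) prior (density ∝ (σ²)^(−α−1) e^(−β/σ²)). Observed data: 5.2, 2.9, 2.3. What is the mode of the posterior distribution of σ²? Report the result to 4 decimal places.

Sum of squared deviations about the known mean: SS = (5.2−3)² + (2.9−3)² + (2.3−3)² = 5.34.
The Normal likelihood contributes (σ²)^(−n/2) exp(−SS/(2σ²)), so the posterior is Inverse-Gamma(α + n/2, β + SS/2) = Inverse-Gamma(4.5, 5.67).
The mode of Inverse-Gamma(a, b) is b/(a+1) = 5.67/5.5 ≈ 1.0309.

σ̂²_MAP = 1.0309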